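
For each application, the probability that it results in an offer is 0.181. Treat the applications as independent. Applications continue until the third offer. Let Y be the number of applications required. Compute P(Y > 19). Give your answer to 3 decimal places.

0.305

Needing more than 19 applications ⇔ fewer than 3 successes in the first 19. With X ~ Binomial(19, 0.181), P(Y > 19) = P(X ≤ 2).
  k=0: C(19,0)·0.181^0·0.819^19 = 0.02251
  k=1: C(19,1)·0.181^1·0.819^18 = 0.09452
  k=2: C(19,2)·0.181^2·0.819^17 = 0.18801
P(X ≤ 2) = 0.30504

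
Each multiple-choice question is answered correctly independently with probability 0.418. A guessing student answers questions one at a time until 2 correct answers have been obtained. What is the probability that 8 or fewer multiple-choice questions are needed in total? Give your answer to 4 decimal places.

Finishing within 8 multiple-choice questions ⇔ at least 2 successes in the first 8. With X ~ Binomial(8, 0.418), P(Y ≤ 8) = 1 − P(X ≤ 1).
  k=0: C(8,0)·0.418^0·0.582^8 = 0.013164
  k=1: C(8,1)·0.418^1·0.582^7 = 0.075636
1 − 0.088800 = 0.911200

0.9112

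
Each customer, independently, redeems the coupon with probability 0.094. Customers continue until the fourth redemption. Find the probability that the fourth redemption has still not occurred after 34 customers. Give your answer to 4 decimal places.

Needing more than 34 customers ⇔ fewer than 4 successes in the first 34. With X ~ Binomial(34, 0.094), P(Y > 34) = P(X ≤ 3).
  k=0: C(34,0)·0.094^0·0.906^34 = 0.034863
  k=1: C(34,1)·0.094^1·0.906^33 = 0.122981
  k=2: C(34,2)·0.094^2·0.906^32 = 0.210533
  k=3: C(34,3)·0.094^3·0.906^31 = 0.232996
P(X ≤ 3) = 0.601373

0.6014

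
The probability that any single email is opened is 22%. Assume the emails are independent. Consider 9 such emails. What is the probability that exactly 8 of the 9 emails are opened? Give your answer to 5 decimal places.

X ~ Binomial(n=9, p=0.22).
P(X=8) = C(9,8) · p^8 · (1−p)^1
= 9 · 5.4876e-06 · 0.78 = 0.0000385

0.00004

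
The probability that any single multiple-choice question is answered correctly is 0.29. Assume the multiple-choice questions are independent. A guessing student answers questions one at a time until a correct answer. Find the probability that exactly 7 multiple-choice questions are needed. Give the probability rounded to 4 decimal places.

0.0371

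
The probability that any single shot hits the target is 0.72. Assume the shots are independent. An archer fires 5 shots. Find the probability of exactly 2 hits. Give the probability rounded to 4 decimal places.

X ~ Binomial(n=5, p=0.72).
P(X=2) = C(5,2) · p^2 · (1−p)^3
= 10 · 0.5184 · 0.021952 = 0.113799

0.1138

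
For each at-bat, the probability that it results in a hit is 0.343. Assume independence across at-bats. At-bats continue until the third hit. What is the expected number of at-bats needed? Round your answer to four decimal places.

Y = total at-bats until the third success; negative binomial with r=3, p=0.343.
E[Y] = r / p = 3 / 0.343 = 8.746356

8.7464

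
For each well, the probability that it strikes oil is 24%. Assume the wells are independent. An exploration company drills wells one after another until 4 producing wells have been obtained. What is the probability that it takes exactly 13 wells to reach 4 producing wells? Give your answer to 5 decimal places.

Y = trial on which the fourth success occurs; negative binomial, r=4, p=0.24.
P(Y=13) = C(12,3) · p^4 · (1−p)^9
= 220 · 0.0033178 · 0.084591 = 0.0617433

0.06174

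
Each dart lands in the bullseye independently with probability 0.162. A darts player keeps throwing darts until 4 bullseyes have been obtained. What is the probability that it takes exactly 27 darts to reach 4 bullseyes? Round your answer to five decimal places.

Y = trial on which the fourth success occurs; negative binomial, r=4, p=0.162.
P(Y=27) = C(26,3) · p^4 · (1−p)^23
= 2600 · 0.00068875 · 0.017164 = 0.0307359

0.03074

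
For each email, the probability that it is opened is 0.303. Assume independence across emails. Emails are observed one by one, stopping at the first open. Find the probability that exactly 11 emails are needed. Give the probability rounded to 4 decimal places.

0.0082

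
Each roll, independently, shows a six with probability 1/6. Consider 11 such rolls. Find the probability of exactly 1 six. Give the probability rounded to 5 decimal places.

X ~ Binomial(n=11, p=0.166667).
P(X=1) = C(11,1) · p^1 · (1−p)^10
= 11 · 0.16667 · 0.16151 = 0.2960936

0.29609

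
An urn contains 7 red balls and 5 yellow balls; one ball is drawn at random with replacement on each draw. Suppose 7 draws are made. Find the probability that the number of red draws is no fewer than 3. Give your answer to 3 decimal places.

X ~ Binomial(7, 0.583333); P(X ≥ 3) = Σ C(7,k) p^k (1−p)^(7−k) over k:
  k=3: C(7,3)·0.583333^3·0.416667^4 = 0.20940
  k=4: C(7,4)·0.583333^4·0.416667^3 = 0.29316
  k=5: C(7,5)·0.583333^5·0.416667^2 = 0.24625
  k=6: C(7,6)·0.583333^6·0.416667^1 = 0.11492
  k=7: C(7,7)·0.583333^7·0.416667^0 = 0.02298
Total = 0.88671

0.887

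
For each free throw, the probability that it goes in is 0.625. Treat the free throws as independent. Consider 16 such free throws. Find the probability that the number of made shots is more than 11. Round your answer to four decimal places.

0.2226

X ~ Binomial(16, 0.625); P(X ≥ 12) = Σ C(16,k) p^k (1−p)^(16−k) over k:
  k=12: C(16,12)·0.625^12·0.375^4 = 0.127866
  k=13: C(16,13)·0.625^13·0.375^3 = 0.065573
  k=14: C(16,14)·0.625^14·0.375^2 = 0.023419
  k=15: C(16,15)·0.625^15·0.375^1 = 0.005204
  k=16: C(16,16)·0.625^16·0.375^0 = 0.000542
Total = 0.222604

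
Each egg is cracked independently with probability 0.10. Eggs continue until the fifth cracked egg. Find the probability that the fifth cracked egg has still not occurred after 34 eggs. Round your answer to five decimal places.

0.75041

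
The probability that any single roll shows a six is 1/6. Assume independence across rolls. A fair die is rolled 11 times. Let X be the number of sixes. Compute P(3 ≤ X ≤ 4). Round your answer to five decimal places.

0.24872

X ~ Binomial(11, 0.166667); P(3 ≤ X ≤ 4) = Σ C(11,k) p^k (1−p)^(11−k) over k:
  k=3: C(11,3)·0.166667^3·0.833333^8 = 0.1776561
  k=4: C(11,4)·0.166667^4·0.833333^7 = 0.0710625
Total = 0.2487186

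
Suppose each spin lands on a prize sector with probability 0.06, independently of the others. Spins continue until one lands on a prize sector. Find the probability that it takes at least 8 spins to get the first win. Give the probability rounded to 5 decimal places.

0.64848

Y = number of spins to the first success; geometric, p = 0.06.
P(Y > 7) = P(first 7 all fail) = (1−p)^7 = 0.6484776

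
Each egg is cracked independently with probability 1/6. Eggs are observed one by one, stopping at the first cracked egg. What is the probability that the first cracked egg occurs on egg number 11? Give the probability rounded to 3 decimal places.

0.027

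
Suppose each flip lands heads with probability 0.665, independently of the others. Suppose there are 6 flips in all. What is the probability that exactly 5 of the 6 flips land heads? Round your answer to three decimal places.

X ~ Binomial(n=6, p=0.665).
P(X=5) = C(6,5) · p^5 · (1−p)^1
= 6 · 0.13005 · 0.335 = 0.26140

0.261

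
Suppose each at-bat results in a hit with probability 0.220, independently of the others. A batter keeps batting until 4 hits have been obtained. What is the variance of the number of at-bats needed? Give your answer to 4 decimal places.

64.4628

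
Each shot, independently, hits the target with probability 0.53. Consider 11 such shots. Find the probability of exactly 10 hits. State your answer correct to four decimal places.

0.0090

X ~ Binomial(n=11, p=0.53).
P(X=10) = C(11,10) · p^10 · (1−p)^1
= 11 · 0.0017489 · 0.47 = 0.009042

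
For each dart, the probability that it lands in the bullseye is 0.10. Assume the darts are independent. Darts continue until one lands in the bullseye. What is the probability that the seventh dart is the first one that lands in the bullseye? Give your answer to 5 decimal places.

Geometric (trials to first success), p = 0.10.
P(Y = 7) = (1−p)^6 · p = 0.53144 · 0.10 = 0.0531441

0.05314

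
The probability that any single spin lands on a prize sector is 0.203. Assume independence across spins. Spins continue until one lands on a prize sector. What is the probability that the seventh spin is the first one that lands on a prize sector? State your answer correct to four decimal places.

Geometric (trials to first success), p = 0.203.
P(Y = 7) = (1−p)^6 · p = 0.2563 · 0.203 = 0.052029

0.0520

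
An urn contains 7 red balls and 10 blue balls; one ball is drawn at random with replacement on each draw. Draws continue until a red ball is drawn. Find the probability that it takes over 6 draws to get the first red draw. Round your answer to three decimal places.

Y = number of draws to the first success; geometric, p = 0.411765.
P(Y > 6) = P(first 6 all fail) = (1−p)^6 = 0.04143

0.041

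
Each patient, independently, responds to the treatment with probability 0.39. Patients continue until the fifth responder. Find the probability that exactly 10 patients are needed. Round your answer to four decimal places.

0.0960

Y = trial on which the fifth success occurs; negative binomial, r=5, p=0.39.
P(Y=10) = C(9,4) · p^5 · (1−p)^5
= 126 · 0.0090224 · 0.08446 = 0.096016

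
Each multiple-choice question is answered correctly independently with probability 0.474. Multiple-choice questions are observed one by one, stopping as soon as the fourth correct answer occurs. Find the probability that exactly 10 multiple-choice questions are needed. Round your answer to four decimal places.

Y = trial on which the fourth success occurs; negative binomial, r=4, p=0.474.
P(Y=10) = C(9,3) · p^4 · (1−p)^6
= 84 · 0.050479 · 0.021179 = 0.089806

0.0898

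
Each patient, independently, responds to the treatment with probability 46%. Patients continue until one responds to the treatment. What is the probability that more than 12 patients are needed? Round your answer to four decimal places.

0.0006

Y = number of patients to the first success; geometric, p = 0.46.
P(Y > 12) = P(first 12 all fail) = (1−p)^12 = 0.000615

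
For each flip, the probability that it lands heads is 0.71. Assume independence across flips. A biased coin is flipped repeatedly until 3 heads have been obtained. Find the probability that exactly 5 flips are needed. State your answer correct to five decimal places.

0.18060

Y = trial on which the third success occurs; negative binomial, r=3, p=0.71.
P(Y=5) = C(4,2) · p^3 · (1−p)^2
= 6 · 0.35791 · 0.0841 = 0.1806019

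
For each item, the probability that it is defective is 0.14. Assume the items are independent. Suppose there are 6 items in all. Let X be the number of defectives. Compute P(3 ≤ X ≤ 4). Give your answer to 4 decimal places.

0.0392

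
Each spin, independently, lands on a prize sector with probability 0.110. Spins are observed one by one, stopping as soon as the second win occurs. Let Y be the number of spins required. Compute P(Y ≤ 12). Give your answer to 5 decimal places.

0.38669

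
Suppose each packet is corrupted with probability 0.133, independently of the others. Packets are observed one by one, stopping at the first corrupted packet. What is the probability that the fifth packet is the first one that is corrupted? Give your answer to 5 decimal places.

0.07515

Geometric (trials to first success), p = 0.133.
P(Y = 5) = (1−p)^4 · p = 0.56504 · 0.133 = 0.0751498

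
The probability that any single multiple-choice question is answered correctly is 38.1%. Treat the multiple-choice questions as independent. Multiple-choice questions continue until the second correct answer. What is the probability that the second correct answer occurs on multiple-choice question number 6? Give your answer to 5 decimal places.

0.10656

Y = trial on which the second success occurs; negative binomial, r=2, p=0.381.
P(Y=6) = C(5,1) · p^2 · (1−p)^4
= 5 · 0.14516 · 0.14681 = 0.1065571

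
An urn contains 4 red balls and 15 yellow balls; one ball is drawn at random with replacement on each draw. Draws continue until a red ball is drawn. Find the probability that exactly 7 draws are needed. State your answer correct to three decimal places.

0.051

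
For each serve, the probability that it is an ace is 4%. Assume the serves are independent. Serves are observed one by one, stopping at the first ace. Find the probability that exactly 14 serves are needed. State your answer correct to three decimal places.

0.024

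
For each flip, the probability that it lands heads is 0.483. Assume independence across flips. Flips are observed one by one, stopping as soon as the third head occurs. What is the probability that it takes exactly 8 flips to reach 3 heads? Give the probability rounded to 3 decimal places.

Y = trial on which the third success occurs; negative binomial, r=3, p=0.483.
P(Y=8) = C(7,2) · p^3 · (1−p)^5
= 21 · 0.11268 · 0.036936 = 0.08740

0.087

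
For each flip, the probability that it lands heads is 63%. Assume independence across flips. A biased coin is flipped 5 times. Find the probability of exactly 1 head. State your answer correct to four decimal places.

0.0590

X ~ Binomial(n=5, p=0.63).
P(X=1) = C(5,1) · p^1 · (1−p)^4
= 5 · 0.63 · 0.018742 = 0.059036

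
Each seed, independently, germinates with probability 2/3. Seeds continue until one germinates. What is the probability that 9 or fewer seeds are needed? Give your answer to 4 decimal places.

0.9999

Y = number of seeds to the first success; geometric, p = 0.666667.
P(Y ≤ 9) = 1 − (1−p)^9 = 1 − 0.000051 = 0.999949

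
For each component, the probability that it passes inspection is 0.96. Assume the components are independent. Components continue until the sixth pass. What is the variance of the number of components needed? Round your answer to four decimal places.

Y = total components until the sixth success; negative binomial with r=6, p=0.96.
Var(Y) = r(1−p)/p² = 6·0.04 / 0.96² = 0.260417

0.2604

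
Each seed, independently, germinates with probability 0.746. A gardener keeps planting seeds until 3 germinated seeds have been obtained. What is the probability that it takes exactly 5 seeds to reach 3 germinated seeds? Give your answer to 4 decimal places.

0.1607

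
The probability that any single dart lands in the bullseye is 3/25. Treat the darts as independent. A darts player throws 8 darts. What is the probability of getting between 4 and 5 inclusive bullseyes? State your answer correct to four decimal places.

0.0097

X ~ Binomial(8, 0.12); P(4 ≤ X ≤ 5) = Σ C(8,k) p^k (1−p)^(8−k) over k:
  k=4: C(8,4)·0.12^4·0.88^4 = 0.008705
  k=5: C(8,5)·0.12^5·0.88^3 = 0.000950
Total = 0.009654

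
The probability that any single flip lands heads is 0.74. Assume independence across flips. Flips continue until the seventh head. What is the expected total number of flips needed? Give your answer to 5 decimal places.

9.45946

Y = total flips until the seventh success; negative binomial with r=7, p=0.74.
E[Y] = r / p = 7 / 0.74 = 9.4594595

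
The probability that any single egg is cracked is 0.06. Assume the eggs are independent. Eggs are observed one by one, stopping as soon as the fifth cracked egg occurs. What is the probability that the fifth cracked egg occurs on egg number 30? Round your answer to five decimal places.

0.00393

Y = trial on which the fifth success occurs; negative binomial, r=5, p=0.06.
P(Y=30) = C(29,4) · p^5 · (1−p)^25
= 23751 · 7.776e-07 · 0.21291 = 0.0039322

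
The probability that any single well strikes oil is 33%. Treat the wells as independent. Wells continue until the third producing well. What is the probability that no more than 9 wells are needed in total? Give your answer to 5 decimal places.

Finishing within 9 wells ⇔ at least 3 successes in the first 9. With X ~ Binomial(9, 0.33), P(Y ≤ 9) = 1 − P(X ≤ 2).
  k=0: C(9,0)·0.33^0·0.67^9 = 0.0272065
  k=1: C(9,1)·0.33^1·0.67^8 = 0.1206021
  k=2: C(9,2)·0.33^2·0.67^7 = 0.2376041
1 − 0.3854128 = 0.6145872

0.61459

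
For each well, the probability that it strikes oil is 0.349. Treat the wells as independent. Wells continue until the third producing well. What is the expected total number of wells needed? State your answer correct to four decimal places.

8.5960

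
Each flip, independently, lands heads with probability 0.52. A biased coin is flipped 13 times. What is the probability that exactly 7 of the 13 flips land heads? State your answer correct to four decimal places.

0.2158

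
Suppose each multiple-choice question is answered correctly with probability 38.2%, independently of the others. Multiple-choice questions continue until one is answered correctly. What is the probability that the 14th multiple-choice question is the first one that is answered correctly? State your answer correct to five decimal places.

Geometric (trials to first success), p = 0.382.
P(Y = 14) = (1−p)^13 · p = 0.001918 · 0.382 = 0.0007327

0.00073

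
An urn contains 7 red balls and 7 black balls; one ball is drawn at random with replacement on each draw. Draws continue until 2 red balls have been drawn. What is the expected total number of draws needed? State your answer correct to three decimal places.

Y = total draws until the second success; negative binomial with r=2, p=0.50.
E[Y] = r / p = 2 / 0.50 = 4.00000

4.000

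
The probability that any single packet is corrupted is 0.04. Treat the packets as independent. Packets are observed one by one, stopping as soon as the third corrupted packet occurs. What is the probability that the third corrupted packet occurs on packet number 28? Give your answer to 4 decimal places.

0.0081

Y = trial on which the third success occurs; negative binomial, r=3, p=0.04.
P(Y=28) = C(27,2) · p^3 · (1−p)^25
= 351 · 6.4e-05 · 0.3604 = 0.008096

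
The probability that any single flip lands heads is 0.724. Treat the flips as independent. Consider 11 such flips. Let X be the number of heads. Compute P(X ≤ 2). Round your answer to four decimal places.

0.0003

X ~ Binomial(11, 0.724); P(X ≤ 2) = Σ C(11,k) p^k (1−p)^(11−k) over k:
  k=0: C(11,0)·0.724^0·0.276^11 = 0.000001
  k=1: C(11,1)·0.724^1·0.276^10 = 0.000020
  k=2: C(11,2)·0.724^2·0.276^9 = 0.000268
Total = 0.000289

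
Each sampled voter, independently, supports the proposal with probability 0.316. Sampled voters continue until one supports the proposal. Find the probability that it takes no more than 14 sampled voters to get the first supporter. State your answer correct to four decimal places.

Y = number of sampled voters to the first success; geometric, p = 0.316.
P(Y ≤ 14) = 1 − (1−p)^14 = 1 − 0.004907 = 0.995093

0.9951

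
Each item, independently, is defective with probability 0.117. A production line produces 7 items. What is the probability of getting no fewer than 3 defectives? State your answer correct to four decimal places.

X ~ Binomial(7, 0.117); P(X ≥ 3) = Σ C(7,k) p^k (1−p)^(7−k) over k:
  k=3: C(7,3)·0.117^3·0.883^4 = 0.034078
  k=4: C(7,4)·0.117^4·0.883^3 = 0.004515
  k=5: C(7,5)·0.117^5·0.883^2 = 0.000359
  k=6: C(7,6)·0.117^6·0.883^1 = 0.000016
  k=7: C(7,7)·0.117^7·0.883^0 = 0.000000
Total = 0.038968

0.0390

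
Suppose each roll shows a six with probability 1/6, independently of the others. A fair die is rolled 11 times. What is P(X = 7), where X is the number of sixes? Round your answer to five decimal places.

X ~ Binomial(n=11, p=0.166667).
P(X=7) = C(11,7) · p^7 · (1−p)^4
= 330 · 3.5722e-06 · 0.48225 = 0.0005685

0.00057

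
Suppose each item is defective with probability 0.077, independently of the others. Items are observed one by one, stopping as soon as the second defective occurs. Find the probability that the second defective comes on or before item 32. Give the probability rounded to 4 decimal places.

Finishing within 32 items ⇔ at least 2 successes in the first 32. With X ~ Binomial(32, 0.077), P(Y ≤ 32) = 1 − P(X ≤ 1).
  k=0: C(32,0)·0.077^0·0.923^32 = 0.076994
  k=1: C(32,1)·0.077^1·0.923^31 = 0.205539
1 − 0.282532 = 0.717468

0.7175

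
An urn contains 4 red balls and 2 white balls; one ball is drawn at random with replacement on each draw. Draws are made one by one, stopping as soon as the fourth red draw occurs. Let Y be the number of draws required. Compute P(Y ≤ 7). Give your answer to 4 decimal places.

Finishing within 7 draws ⇔ at least 4 successes in the first 7. With X ~ Binomial(7, 0.666667), P(Y ≤ 7) = 1 − P(X ≤ 3).
  k=0: C(7,0)·0.666667^0·0.333333^7 = 0.000457
  k=1: C(7,1)·0.666667^1·0.333333^6 = 0.006401
  k=2: C(7,2)·0.666667^2·0.333333^5 = 0.038409
  k=3: C(7,3)·0.666667^3·0.333333^4 = 0.128029
1 − 0.173297 = 0.826703

0.8267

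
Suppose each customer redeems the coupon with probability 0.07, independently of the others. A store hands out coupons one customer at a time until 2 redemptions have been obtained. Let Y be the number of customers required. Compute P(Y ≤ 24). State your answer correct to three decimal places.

0.508

Finishing within 24 customers ⇔ at least 2 successes in the first 24. With X ~ Binomial(24, 0.07), P(Y ≤ 24) = 1 − P(X ≤ 1).
  k=0: C(24,0)·0.07^0·0.93^24 = 0.17522
  k=1: C(24,1)·0.07^1·0.93^23 = 0.31653
1 − 0.49175 = 0.50825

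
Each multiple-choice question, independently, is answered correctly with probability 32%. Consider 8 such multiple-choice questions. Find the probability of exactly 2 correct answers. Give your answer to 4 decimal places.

X ~ Binomial(n=8, p=0.32).
P(X=2) = C(8,2) · p^2 · (1−p)^6
= 28 · 0.1024 · 0.098867 = 0.283473

0.2835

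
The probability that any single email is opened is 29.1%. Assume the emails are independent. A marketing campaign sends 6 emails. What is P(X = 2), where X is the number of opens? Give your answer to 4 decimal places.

0.3210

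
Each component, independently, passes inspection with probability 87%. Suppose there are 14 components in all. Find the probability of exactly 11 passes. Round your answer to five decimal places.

0.17284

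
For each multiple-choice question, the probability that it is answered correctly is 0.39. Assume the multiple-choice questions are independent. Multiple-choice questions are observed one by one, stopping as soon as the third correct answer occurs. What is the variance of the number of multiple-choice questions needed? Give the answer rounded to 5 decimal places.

12.03156

Y = total multiple-choice questions until the third success; negative binomial with r=3, p=0.39.
Var(Y) = r(1−p)/p² = 3·0.61 / 0.39² = 12.0315582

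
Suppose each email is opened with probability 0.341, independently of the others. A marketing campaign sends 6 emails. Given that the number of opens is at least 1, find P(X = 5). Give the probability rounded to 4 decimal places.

0.0199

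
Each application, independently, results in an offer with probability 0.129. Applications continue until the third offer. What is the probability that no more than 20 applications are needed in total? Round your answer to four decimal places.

Finishing within 20 applications ⇔ at least 3 successes in the first 20. With X ~ Binomial(20, 0.129), P(Y ≤ 20) = 1 − P(X ≤ 2).
  k=0: C(20,0)·0.129^0·0.871^20 = 0.063149
  k=1: C(20,1)·0.129^1·0.871^19 = 0.187053
  k=2: C(20,2)·0.129^2·0.871^18 = 0.263184
1 − 0.513386 = 0.486614

0.4866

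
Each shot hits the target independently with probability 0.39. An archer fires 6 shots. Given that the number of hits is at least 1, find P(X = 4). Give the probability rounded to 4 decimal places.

X ~ Binomial(6, 0.39). Want P(X=4 | X≥1) = P(X=4) / P(X≥1).
P(X=4) = C(6,4)·0.39^4·0.61^2 = 0.129125
P(X≥1) = 1 − 0.051520 = 0.948480
Ratio = 0.129125 / 0.948480 = 0.136139

0.1361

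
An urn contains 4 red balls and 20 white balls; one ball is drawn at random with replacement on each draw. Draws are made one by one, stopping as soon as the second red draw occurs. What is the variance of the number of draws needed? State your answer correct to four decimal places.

Y = total draws until the second success; negative binomial with r=2, p=0.166667.
Var(Y) = r(1−p)/p² = 2·0.833333 / 0.166667² = 60.000000

60.0000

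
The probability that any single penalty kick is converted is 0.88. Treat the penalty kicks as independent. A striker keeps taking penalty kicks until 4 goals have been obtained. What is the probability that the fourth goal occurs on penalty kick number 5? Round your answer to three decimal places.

Y = trial on which the fourth success occurs; negative binomial, r=4, p=0.88.
P(Y=5) = C(4,3) · p^4 · (1−p)^1
= 4 · 0.5997 · 0.12 = 0.28785

0.288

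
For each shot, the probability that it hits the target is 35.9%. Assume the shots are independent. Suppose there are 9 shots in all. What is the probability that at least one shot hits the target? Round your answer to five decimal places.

0.98173

P(at least one) = 1 − P(none) = 1 − (1 − 0.359)^9
= 1 − 0.0182693 = 0.9817307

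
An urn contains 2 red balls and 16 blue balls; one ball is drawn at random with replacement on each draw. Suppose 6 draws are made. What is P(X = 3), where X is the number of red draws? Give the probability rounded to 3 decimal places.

0.019

X ~ Binomial(n=6, p=0.111111).
P(X=3) = C(6,3) · p^3 · (1−p)^3
= 20 · 0.0013717 · 0.70233 = 0.01927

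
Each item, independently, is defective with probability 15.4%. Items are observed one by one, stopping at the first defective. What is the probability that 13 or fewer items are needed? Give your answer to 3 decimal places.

0.886

Y = number of items to the first success; geometric, p = 0.154.
P(Y ≤ 13) = 1 − (1−p)^13 = 1 − 0.11371 = 0.88629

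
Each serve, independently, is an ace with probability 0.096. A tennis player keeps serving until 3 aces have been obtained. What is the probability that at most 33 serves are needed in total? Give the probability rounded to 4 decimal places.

Finishing within 33 serves ⇔ at least 3 successes in the first 33. With X ~ Binomial(33, 0.096), P(Y ≤ 33) = 1 − P(X ≤ 2).
  k=0: C(33,0)·0.096^0·0.904^33 = 0.035773
  k=1: C(33,1)·0.096^1·0.904^32 = 0.125365
  k=2: C(33,2)·0.096^2·0.904^31 = 0.213009
1 − 0.374147 = 0.625853

0.6259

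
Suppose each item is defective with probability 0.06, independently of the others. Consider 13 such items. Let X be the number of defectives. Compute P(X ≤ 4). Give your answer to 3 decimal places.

0.999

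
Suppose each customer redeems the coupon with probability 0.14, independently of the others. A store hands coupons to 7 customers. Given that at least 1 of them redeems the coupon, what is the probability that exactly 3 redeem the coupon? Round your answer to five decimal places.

X ~ Binomial(7, 0.14). Want P(X=3 | X≥1) = P(X=3) / P(X≥1).
P(X=3) = C(7,3)·0.14^3·0.86^4 = 0.0525347
P(X≥1) = 1 − 0.3479278 = 0.6520722
Ratio = 0.0525347 / 0.6520722 = 0.0805657

0.08057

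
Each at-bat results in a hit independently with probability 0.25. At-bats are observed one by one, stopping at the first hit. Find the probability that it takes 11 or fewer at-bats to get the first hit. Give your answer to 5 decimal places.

Y = number of at-bats to the first success; geometric, p = 0.25.
P(Y ≤ 11) = 1 − (1−p)^11 = 1 − 0.0422351 = 0.9577649

0.95776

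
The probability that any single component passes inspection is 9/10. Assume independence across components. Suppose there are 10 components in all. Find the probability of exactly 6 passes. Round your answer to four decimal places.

0.0112

X ~ Binomial(n=10, p=0.90).
P(X=6) = C(10,6) · p^6 · (1−p)^4
= 210 · 0.53144 · 0.0001 = 0.011160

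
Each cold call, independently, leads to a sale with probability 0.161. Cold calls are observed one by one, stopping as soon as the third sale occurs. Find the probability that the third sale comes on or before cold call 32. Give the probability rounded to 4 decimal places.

0.9077

Finishing within 32 cold calls ⇔ at least 3 successes in the first 32. With X ~ Binomial(32, 0.161), P(Y ≤ 32) = 1 − P(X ≤ 2).
  k=0: C(32,0)·0.161^0·0.839^32 = 0.003634
  k=1: C(32,1)·0.161^1·0.839^31 = 0.022315
  k=2: C(32,2)·0.161^2·0.839^30 = 0.066373
1 − 0.092322 = 0.907678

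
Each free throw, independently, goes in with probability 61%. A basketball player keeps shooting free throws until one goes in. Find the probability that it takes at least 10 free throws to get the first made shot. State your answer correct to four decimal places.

Y = number of free throws to the first success; geometric, p = 0.61.
P(Y > 9) = P(first 9 all fail) = (1−p)^9 = 0.000209

0.0002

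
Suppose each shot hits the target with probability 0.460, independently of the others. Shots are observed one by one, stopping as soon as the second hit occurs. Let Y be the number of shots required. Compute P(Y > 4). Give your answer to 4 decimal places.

Needing more than 4 shots ⇔ fewer than 2 successes in the first 4. With X ~ Binomial(4, 0.46), P(Y > 4) = P(X ≤ 1).
  k=0: C(4,0)·0.46^0·0.54^4 = 0.085031
  k=1: C(4,1)·0.46^1·0.54^3 = 0.289734
P(X ≤ 1) = 0.374764

0.3748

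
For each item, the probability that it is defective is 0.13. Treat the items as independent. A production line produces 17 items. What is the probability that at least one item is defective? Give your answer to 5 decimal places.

P(at least one) = 1 − P(none) = 1 − (1 − 0.13)^17
= 1 − 0.0937189 = 0.9062811

0.90628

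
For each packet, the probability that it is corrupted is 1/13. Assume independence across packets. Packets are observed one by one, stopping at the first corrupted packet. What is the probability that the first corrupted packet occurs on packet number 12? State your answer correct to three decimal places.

Geometric (trials to first success), p = 0.076923.
P(Y = 12) = (1−p)^11 · p = 0.41459 · 0.076923 = 0.03189

0.032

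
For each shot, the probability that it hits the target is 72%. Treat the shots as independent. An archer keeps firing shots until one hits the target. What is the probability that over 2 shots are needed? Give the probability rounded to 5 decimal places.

Y = number of shots to the first success; geometric, p = 0.72.
P(Y > 2) = P(first 2 all fail) = (1−p)^2 = 0.0784000

0.07840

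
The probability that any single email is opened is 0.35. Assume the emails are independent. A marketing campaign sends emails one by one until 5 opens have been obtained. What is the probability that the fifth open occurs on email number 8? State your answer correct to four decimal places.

0.0505

Y = trial on which the fifth success occurs; negative binomial, r=5, p=0.35.
P(Y=8) = C(7,4) · p^5 · (1−p)^3
= 35 · 0.0052522 · 0.27463 = 0.050483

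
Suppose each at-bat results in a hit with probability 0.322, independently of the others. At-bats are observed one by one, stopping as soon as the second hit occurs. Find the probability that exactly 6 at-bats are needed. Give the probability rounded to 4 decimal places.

Y = trial on which the second success occurs; negative binomial, r=2, p=0.322.
P(Y=6) = C(5,1) · p^2 · (1−p)^4
= 5 · 0.10368 · 0.21131 = 0.109547

0.1095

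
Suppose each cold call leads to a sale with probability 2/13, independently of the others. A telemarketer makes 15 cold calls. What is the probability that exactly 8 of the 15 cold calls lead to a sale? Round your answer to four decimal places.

X ~ Binomial(n=15, p=0.153846).
P(X=8) = C(15,8) · p^8 · (1−p)^7
= 6435 · 3.1383e-07 · 0.31056 = 0.000627

0.0006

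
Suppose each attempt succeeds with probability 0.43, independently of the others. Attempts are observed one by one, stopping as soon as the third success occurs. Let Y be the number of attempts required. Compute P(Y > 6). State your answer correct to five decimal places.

Needing more than 6 attempts ⇔ fewer than 3 successes in the first 6. With X ~ Binomial(6, 0.43), P(Y > 6) = P(X ≤ 2).
  k=0: C(6,0)·0.43^0·0.57^6 = 0.0342964
  k=1: C(6,1)·0.43^1·0.57^5 = 0.1552366
  k=2: C(6,2)·0.43^2·0.57^4 = 0.2927707
P(X ≤ 2) = 0.4823037

0.48230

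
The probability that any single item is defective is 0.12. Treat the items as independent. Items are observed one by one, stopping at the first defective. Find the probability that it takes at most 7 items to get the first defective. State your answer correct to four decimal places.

0.5913

Y = number of items to the first success; geometric, p = 0.12.
P(Y ≤ 7) = 1 − (1−p)^7 = 1 − 0.408676 = 0.591324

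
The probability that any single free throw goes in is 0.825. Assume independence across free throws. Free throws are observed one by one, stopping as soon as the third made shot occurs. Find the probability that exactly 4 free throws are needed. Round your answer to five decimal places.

Y = trial on which the third success occurs; negative binomial, r=3, p=0.825.
P(Y=4) = C(3,2) · p^3 · (1−p)^1
= 3 · 0.56152 · 0.175 = 0.2947957

0.29480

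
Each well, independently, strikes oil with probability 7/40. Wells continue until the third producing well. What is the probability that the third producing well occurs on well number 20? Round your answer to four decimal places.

Y = trial on which the third success occurs; negative binomial, r=3, p=0.175.
P(Y=20) = C(19,2) · p^3 · (1−p)^17
= 171 · 0.0053594 · 0.037994 = 0.034820

0.0348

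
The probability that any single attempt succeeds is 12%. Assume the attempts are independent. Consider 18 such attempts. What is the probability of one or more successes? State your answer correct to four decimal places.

0.8998

P(at least one) = 1 − P(none) = 1 − (1 − 0.12)^18
= 1 − 0.100159 = 0.899841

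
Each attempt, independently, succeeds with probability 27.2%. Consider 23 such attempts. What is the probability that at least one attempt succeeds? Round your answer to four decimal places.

0.9993

P(at least one) = 1 − P(none) = 1 − (1 − 0.272)^23
= 1 − 0.000675 = 0.999325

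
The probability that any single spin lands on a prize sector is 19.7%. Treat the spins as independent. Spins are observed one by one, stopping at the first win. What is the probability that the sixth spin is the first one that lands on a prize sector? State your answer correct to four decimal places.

0.0658

Geometric (trials to first success), p = 0.197.
P(Y = 6) = (1−p)^5 · p = 0.33387 · 0.197 = 0.065772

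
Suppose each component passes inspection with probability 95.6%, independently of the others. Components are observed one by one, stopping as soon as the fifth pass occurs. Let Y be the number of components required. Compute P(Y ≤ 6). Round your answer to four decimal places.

0.9742

Finishing within 6 components ⇔ at least 5 successes in the first 6. With X ~ Binomial(6, 0.956), P(Y ≤ 6) = 1 − P(X ≤ 4).
  k=0: C(6,0)·0.956^0·0.044^6 = 0.000000
  k=1: C(6,1)·0.956^1·0.044^5 = 0.000001
  k=2: C(6,2)·0.956^2·0.044^4 = 0.000051
  k=3: C(6,3)·0.956^3·0.044^3 = 0.001489
  k=4: C(6,4)·0.956^4·0.044^2 = 0.024257
1 − 0.025797 = 0.974203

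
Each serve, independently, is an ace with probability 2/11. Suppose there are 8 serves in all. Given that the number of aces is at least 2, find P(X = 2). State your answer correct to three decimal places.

0.628

X ~ Binomial(8, 0.181818). Want P(X=2 | X≥2) = P(X=2) / P(X≥2).
P(X=2) = C(8,2)·0.181818^2·0.818182^6 = 0.27767
P(X≥2) = 1 − 0.20082 − 0.35701 = 0.44218
Ratio = 0.27767 / 0.44218 = 0.62796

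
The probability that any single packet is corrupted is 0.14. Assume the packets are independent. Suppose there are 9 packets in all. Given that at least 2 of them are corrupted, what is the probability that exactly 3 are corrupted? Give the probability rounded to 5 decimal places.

0.25502

X ~ Binomial(9, 0.14). Want P(X=3 | X≥2) = P(X=3) / P(X≥2).
P(X=3) = C(9,3)·0.14^3·0.86^6 = 0.0932511
P(X≥2) = 1 − 0.2573274 − 0.3770146 = 0.3656580
Ratio = 0.0932511 / 0.3656580 = 0.2550228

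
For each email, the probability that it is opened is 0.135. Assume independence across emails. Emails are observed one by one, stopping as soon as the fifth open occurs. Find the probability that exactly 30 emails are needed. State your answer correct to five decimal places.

0.02836

Y = trial on which the fifth success occurs; negative binomial, r=5, p=0.135.
P(Y=30) = C(29,4) · p^5 · (1−p)^25
= 23751 · 4.484e-05 · 0.026632 = 0.0283631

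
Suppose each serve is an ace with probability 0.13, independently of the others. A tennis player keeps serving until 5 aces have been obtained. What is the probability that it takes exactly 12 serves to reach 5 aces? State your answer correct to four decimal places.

0.0046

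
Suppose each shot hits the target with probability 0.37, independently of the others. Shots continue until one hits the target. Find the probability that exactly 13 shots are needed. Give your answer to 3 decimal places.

0.001

Geometric (trials to first success), p = 0.37.
P(Y = 13) = (1−p)^12 · p = 0.0039092 · 0.37 = 0.00145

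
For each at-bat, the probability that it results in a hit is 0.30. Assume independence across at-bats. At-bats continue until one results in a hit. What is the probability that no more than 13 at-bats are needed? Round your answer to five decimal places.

0.99031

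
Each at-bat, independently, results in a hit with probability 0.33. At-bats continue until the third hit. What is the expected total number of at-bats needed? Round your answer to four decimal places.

Y = total at-bats until the third success; negative binomial with r=3, p=0.33.
E[Y] = r / p = 3 / 0.33 = 9.090909

9.0909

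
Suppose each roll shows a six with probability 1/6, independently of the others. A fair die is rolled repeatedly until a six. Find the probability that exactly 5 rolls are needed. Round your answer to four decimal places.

Geometric (trials to first success), p = 0.166667.
P(Y = 5) = (1−p)^4 · p = 0.48225 · 0.166667 = 0.080376

0.0804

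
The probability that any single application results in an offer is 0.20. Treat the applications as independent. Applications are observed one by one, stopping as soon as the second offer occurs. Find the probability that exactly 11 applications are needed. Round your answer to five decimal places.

0.05369

Y = trial on which the second success occurs; negative binomial, r=2, p=0.20.
P(Y=11) = C(10,1) · p^2 · (1−p)^9
= 10 · 0.04 · 0.13422 = 0.0536871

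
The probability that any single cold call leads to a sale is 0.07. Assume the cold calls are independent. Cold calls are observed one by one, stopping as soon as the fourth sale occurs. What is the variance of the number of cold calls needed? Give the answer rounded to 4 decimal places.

759.1837

Y = total cold calls until the fourth success; negative binomial with r=4, p=0.07.
Var(Y) = r(1−p)/p² = 4·0.93 / 0.07² = 759.183673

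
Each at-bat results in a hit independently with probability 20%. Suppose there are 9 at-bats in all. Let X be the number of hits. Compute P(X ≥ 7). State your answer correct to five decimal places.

X ~ Binomial(9, 0.20); P(X ≥ 7) = Σ C(9,k) p^k (1−p)^(9−k) over k:
  k=7: C(9,7)·0.20^7·0.80^2 = 0.0002949
  k=8: C(9,8)·0.20^8·0.80^1 = 0.0000184
  k=9: C(9,9)·0.20^9·0.80^0 = 0.0000005
Total = 0.0003139

0.00031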